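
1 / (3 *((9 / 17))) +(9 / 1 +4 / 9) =10.07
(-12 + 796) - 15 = 769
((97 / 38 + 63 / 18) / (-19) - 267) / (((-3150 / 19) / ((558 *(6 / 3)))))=854732 / 475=1799.44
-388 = -388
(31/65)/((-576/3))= -31/12480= -0.00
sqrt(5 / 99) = 0.22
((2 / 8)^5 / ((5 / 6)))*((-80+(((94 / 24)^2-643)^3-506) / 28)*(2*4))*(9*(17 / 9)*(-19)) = 238488588036836173 / 8918138880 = 26741968.39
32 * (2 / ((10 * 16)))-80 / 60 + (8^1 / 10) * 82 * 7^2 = 48202 / 15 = 3213.47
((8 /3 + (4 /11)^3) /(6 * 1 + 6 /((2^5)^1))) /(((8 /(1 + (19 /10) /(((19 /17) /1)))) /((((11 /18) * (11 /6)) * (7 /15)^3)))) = 185906 /11026125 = 0.02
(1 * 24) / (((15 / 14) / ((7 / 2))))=78.40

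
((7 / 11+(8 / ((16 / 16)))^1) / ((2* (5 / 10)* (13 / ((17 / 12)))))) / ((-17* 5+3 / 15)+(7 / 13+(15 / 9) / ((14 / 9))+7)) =-56525 / 4575978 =-0.01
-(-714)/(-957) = -238/319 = -0.75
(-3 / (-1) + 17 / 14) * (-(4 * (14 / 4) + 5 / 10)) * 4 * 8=-13688 / 7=-1955.43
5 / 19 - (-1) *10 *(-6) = -1135 / 19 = -59.74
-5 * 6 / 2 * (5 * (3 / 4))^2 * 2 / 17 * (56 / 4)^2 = -165375 / 34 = -4863.97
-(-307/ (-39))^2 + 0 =-94249/ 1521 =-61.97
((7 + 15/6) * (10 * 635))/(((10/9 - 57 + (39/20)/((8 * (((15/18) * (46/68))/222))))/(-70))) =-87410925000/830111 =-105300.29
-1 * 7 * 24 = -168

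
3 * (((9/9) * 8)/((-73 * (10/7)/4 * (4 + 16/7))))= -588/4015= -0.15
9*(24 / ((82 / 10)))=1080 / 41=26.34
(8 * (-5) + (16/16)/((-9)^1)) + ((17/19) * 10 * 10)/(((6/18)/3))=130841/171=765.15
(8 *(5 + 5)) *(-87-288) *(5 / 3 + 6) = -230000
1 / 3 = 0.33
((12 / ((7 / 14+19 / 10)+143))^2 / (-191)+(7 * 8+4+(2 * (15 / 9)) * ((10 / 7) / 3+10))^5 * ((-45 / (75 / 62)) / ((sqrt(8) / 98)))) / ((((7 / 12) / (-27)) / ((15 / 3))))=2298498206875949.12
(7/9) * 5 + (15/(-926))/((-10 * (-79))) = 5120753/1316772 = 3.89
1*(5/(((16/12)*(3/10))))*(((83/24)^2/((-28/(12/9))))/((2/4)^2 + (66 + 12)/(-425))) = -73195625/683424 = -107.10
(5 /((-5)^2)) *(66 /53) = 66 /265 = 0.25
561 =561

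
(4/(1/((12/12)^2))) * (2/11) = 8/11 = 0.73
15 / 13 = 1.15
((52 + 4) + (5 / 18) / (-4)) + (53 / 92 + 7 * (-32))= -277369 / 1656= -167.49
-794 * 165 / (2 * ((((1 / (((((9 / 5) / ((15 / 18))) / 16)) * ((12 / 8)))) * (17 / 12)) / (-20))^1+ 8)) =-8562.51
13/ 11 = 1.18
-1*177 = -177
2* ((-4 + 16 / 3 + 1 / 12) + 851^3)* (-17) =-125724190693 / 6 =-20954031782.17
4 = 4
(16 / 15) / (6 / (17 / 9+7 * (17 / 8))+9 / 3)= 19312 / 60795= 0.32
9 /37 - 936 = -34623 /37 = -935.76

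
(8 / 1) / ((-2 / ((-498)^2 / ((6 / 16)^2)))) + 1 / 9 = -63489023 / 9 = -7054335.89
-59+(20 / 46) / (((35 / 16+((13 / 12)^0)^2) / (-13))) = -71287 / 1173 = -60.77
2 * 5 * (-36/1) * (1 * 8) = -2880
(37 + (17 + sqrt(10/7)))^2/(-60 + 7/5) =-51.99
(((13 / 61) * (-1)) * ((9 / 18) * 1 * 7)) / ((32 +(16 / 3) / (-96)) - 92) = 819 / 65941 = 0.01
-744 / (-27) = 27.56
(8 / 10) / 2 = 2 / 5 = 0.40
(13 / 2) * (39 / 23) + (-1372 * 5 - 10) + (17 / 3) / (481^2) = -218992208797 / 31927818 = -6858.98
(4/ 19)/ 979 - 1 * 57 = -1060253/ 18601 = -57.00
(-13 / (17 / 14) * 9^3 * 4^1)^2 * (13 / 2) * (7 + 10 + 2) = 34784420527584 / 289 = 120361316704.44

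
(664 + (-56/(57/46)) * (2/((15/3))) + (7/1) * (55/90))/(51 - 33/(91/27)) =101177713/6412500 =15.78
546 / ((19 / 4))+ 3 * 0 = 2184 / 19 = 114.95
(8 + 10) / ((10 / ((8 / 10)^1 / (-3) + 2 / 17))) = -114 / 425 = -0.27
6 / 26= 0.23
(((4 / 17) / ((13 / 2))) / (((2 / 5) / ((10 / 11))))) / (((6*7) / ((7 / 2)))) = 50 / 7293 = 0.01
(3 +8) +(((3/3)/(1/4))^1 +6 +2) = 23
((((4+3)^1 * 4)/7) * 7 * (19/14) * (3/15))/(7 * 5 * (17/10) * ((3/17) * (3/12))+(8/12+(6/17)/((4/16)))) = 816/505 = 1.62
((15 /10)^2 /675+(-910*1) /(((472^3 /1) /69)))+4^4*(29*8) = 234199106495231 /3943276800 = 59392.00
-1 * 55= -55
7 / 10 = 0.70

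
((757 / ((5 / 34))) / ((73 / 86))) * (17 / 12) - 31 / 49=460920766 / 53655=8590.45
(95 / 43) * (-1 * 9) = -855 / 43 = -19.88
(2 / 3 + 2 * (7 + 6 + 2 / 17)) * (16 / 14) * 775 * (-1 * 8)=-9721600 / 51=-190619.61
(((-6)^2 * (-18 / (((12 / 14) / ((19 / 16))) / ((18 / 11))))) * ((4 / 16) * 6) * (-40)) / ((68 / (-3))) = -1454355 / 374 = -3888.65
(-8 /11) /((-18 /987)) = 1316 /33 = 39.88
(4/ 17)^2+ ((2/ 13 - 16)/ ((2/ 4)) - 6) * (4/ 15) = -112664/ 11271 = -10.00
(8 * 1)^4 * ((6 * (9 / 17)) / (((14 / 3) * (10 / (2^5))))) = 8921.71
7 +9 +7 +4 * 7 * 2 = 79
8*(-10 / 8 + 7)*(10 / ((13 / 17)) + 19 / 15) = 128662 / 195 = 659.81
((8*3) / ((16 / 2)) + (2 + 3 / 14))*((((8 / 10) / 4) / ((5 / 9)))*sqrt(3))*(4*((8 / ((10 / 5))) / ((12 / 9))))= 3942*sqrt(3) / 175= 39.02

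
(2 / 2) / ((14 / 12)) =6 / 7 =0.86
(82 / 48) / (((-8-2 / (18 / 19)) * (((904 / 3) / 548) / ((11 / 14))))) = -556083 / 2303392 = -0.24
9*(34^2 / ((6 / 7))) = 12138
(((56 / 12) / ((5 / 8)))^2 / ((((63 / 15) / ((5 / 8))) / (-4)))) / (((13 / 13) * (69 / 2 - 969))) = 256 / 7209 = 0.04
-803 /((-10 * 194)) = 803 /1940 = 0.41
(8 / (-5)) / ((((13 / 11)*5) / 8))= -704 / 325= -2.17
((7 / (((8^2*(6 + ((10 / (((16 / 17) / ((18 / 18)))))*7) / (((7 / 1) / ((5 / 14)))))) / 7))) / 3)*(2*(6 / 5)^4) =74088 / 685625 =0.11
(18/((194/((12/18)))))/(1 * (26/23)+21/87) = 1334/29585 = 0.05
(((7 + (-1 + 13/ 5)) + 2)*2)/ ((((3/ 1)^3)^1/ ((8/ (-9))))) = -848/ 1215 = -0.70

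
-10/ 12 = -5/ 6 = -0.83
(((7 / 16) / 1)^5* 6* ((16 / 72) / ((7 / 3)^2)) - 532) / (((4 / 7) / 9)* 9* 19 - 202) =976217053 / 350748672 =2.78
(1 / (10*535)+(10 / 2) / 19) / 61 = 26769 / 6200650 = 0.00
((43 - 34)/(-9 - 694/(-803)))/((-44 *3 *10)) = 0.00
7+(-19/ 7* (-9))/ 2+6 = 353/ 14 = 25.21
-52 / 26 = -2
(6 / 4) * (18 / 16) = 27 / 16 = 1.69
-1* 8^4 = -4096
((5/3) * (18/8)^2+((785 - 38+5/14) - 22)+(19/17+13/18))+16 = 12880009/17136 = 751.63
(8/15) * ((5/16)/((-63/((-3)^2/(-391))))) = 1/16422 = 0.00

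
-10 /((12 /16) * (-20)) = 2 /3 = 0.67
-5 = -5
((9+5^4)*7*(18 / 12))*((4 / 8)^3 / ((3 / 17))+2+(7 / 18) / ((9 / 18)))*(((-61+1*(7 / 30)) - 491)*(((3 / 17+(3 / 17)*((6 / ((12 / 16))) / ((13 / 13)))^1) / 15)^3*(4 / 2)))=-746780136417 / 24565000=-30400.17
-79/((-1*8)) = 79/8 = 9.88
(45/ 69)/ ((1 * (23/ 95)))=1425/ 529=2.69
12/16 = 0.75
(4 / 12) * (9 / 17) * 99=297 / 17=17.47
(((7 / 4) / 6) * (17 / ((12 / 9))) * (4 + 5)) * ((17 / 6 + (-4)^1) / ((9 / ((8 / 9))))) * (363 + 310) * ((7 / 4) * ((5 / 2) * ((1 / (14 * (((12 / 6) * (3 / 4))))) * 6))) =-2803045 / 864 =-3244.27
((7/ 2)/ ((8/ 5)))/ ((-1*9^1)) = -35/ 144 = -0.24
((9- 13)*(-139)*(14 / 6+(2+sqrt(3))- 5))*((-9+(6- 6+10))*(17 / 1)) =-18904 / 3+9452*sqrt(3) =10070.01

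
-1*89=-89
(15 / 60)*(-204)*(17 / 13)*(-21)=18207 / 13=1400.54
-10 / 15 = -2 / 3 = -0.67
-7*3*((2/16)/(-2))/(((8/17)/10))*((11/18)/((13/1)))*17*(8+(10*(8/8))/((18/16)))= 2114035/5616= 376.43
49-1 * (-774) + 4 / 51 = 41977 / 51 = 823.08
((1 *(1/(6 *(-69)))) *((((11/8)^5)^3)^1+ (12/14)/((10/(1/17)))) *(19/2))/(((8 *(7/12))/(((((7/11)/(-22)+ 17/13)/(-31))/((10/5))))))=4871522501725497714603/404566286491535361966080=0.01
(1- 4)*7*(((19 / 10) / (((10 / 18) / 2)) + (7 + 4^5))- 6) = -541716 / 25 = -21668.64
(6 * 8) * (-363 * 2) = -34848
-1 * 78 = -78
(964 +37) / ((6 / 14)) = 7007 / 3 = 2335.67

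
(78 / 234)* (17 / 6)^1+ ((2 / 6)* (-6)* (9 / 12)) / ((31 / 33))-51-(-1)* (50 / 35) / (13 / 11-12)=-12035053 / 232407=-51.78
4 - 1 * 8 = -4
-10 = -10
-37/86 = -0.43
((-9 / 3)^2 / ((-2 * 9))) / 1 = -1 / 2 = -0.50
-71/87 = -0.82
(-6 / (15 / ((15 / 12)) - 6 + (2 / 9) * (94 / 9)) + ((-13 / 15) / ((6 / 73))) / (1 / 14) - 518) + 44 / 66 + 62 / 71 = -715803776 / 1076715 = -664.80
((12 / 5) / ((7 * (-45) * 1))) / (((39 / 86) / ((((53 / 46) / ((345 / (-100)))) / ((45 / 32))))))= 1166848 / 292444425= 0.00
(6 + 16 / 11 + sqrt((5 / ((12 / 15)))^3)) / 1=2031 / 88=23.08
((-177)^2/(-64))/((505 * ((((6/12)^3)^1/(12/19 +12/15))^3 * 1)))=-630453768192/432974375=-1456.10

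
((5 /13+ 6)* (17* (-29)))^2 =1674364561 /169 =9907482.61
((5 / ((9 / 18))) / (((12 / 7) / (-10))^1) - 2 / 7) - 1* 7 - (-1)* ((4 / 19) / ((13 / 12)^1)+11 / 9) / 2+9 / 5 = -9820667 / 155610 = -63.11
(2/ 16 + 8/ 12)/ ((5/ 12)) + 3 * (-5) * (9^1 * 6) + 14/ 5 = -8053/ 10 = -805.30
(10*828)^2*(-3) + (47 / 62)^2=-790615466591 / 3844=-205675199.43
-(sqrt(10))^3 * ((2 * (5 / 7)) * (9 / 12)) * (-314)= 23550 * sqrt(10) / 7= 10638.81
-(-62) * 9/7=558/7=79.71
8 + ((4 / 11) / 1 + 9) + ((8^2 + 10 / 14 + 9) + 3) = 7244 / 77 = 94.08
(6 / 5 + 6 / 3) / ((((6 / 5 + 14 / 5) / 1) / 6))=24 / 5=4.80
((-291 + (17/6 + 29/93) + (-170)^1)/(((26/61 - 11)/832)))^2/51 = 25449094.46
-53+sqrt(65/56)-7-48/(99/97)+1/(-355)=-1253893/11715+sqrt(910)/28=-105.96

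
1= 1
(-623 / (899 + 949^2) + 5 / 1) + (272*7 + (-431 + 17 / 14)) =9334577389 / 6310500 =1479.21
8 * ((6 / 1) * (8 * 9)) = 3456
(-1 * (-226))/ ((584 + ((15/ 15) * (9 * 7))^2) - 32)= 226/ 4521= 0.05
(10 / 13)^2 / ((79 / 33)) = 0.25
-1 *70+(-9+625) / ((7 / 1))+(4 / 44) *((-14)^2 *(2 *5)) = 2158 / 11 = 196.18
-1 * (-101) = 101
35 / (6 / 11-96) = -11 / 30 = -0.37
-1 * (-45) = 45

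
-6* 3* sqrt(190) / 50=-9* sqrt(190) / 25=-4.96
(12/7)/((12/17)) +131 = 934/7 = 133.43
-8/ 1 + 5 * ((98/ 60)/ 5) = -191/ 30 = -6.37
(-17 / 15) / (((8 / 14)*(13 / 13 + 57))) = -119 / 3480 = -0.03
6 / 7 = 0.86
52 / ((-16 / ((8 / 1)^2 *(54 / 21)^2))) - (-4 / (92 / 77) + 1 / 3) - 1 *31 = -4744667 / 3381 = -1403.33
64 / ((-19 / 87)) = -5568 / 19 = -293.05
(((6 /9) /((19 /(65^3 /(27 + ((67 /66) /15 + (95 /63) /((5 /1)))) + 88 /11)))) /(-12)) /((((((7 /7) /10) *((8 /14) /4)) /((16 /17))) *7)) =-50791162720 /183789261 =-276.36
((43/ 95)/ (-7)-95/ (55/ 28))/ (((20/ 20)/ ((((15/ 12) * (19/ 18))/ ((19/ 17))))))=-6022301/ 105336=-57.17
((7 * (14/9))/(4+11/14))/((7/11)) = 2156/603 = 3.58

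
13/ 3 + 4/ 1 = 25/ 3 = 8.33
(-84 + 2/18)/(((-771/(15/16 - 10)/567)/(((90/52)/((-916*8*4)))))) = 103453875/3133804544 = 0.03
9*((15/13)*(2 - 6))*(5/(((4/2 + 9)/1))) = -18.88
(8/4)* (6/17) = 12/17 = 0.71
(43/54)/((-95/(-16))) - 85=-217681/2565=-84.87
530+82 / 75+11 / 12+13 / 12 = 39982 / 75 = 533.09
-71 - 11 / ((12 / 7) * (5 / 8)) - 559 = -9604 / 15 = -640.27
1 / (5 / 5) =1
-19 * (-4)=76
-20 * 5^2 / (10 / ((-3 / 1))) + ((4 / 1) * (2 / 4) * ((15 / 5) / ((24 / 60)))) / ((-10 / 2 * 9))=449 / 3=149.67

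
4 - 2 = 2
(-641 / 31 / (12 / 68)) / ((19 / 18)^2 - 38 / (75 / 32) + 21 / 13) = 382484700 / 44015009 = 8.69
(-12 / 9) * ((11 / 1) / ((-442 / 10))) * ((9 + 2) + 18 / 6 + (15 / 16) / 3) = 12595 / 2652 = 4.75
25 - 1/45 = 1124/45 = 24.98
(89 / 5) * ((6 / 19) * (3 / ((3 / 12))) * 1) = 6408 / 95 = 67.45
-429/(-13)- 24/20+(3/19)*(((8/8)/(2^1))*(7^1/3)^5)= 573437/15390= 37.26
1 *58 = 58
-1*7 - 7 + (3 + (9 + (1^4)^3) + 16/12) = 1/3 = 0.33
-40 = -40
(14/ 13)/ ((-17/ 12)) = -168/ 221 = -0.76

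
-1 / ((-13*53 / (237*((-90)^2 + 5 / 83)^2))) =2021180775225 / 89557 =22568652.09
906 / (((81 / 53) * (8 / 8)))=16006 / 27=592.81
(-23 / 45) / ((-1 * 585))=23 / 26325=0.00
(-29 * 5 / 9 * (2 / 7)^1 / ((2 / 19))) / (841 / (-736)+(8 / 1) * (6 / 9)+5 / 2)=-2027680 / 310233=-6.54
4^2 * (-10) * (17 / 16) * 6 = -1020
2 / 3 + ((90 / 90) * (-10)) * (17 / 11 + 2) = -1148 / 33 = -34.79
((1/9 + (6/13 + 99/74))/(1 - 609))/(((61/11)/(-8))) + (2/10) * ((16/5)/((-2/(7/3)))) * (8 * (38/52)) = -4375692377/1003462200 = -4.36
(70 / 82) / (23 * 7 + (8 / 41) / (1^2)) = 35 / 6609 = 0.01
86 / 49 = 1.76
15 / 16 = 0.94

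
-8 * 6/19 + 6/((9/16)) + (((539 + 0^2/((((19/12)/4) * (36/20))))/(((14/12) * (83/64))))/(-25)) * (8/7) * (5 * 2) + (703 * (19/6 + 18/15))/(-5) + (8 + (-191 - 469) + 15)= -1405.67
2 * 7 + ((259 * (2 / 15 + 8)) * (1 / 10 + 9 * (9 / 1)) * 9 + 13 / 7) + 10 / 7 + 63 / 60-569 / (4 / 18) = 1074511561 / 700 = 1535016.52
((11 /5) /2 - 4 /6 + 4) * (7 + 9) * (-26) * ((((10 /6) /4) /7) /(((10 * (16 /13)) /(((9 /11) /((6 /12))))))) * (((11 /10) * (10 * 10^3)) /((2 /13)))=-1043575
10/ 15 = 2/ 3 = 0.67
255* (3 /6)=255 /2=127.50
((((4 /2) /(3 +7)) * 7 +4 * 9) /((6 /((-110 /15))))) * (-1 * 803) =1651771 /45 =36706.02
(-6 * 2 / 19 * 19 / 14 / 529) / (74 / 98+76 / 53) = -742 / 1002455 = -0.00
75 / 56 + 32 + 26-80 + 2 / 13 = -14929 / 728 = -20.51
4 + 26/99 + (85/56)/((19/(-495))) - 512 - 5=-58175129/105336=-552.28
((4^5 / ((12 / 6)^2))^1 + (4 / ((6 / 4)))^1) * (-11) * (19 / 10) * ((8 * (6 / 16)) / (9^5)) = -81092 / 295245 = -0.27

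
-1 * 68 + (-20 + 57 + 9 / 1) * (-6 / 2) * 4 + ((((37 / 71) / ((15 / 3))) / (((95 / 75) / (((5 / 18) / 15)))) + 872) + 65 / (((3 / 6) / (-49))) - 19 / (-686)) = -25477451149 / 4164363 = -6117.97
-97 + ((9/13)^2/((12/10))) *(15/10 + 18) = -89.21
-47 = -47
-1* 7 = -7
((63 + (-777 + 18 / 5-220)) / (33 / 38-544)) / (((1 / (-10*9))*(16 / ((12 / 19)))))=-125604 / 20639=-6.09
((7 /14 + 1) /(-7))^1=-3 /14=-0.21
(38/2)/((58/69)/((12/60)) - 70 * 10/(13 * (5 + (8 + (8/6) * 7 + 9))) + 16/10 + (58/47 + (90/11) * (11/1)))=210795/1057508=0.20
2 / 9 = 0.22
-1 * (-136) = 136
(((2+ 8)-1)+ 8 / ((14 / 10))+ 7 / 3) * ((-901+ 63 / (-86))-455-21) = -7069605 / 301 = -23487.06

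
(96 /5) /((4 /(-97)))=-465.60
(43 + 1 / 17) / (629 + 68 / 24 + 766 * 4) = 4392 / 376975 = 0.01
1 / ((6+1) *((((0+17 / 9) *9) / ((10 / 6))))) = 0.01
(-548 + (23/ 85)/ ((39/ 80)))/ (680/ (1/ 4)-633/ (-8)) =-2903648/ 14846559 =-0.20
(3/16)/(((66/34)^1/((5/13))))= 85/2288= 0.04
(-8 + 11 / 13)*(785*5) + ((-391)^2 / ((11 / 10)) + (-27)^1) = 15855394 / 143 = 110876.88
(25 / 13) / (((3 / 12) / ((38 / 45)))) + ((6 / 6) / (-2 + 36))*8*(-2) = 11984 / 1989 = 6.03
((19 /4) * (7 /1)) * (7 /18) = 931 /72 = 12.93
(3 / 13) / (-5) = -3 / 65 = -0.05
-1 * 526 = -526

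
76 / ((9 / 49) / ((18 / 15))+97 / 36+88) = 134064 / 160255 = 0.84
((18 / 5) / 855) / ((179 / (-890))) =-356 / 17005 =-0.02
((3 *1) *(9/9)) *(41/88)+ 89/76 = 4295/1672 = 2.57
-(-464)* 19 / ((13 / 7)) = 61712 / 13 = 4747.08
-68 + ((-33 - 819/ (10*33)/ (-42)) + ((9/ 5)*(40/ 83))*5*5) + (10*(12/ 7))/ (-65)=-132131711/ 1661660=-79.52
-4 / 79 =-0.05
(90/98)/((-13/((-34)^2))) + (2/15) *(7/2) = -775841/9555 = -81.20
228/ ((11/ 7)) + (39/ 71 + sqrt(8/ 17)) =2*sqrt(34)/ 17 + 113745/ 781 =146.33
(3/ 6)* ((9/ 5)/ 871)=9/ 8710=0.00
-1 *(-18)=18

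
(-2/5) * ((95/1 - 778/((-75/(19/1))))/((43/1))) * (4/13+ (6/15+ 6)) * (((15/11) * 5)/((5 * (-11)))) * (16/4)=76411616/8454875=9.04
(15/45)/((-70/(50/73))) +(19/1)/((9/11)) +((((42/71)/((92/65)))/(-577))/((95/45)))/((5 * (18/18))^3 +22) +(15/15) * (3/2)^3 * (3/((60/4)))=11241624156101/470479776120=23.89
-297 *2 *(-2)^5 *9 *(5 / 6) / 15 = 9504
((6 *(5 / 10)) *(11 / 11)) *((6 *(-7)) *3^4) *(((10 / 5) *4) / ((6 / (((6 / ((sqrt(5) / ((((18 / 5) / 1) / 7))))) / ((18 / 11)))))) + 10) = -102060 - 128304 *sqrt(5) / 25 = -113535.86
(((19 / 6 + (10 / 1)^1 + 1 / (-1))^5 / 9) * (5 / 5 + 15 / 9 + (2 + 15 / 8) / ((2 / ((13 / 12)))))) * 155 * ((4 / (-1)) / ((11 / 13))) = -1274057974267975 / 12317184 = -103437439.46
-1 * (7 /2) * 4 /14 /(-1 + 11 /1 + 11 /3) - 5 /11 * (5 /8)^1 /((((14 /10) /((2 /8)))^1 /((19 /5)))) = -26867 /101024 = -0.27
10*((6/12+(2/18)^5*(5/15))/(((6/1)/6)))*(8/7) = 1012280/177147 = 5.71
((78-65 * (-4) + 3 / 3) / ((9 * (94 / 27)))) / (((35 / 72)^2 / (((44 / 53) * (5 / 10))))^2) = 33.38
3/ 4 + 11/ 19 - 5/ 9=529/ 684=0.77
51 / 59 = 0.86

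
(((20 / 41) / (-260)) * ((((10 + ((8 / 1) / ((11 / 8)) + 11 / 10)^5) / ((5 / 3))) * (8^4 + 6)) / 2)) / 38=-1571390629858595553 / 1630963477000000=-963.47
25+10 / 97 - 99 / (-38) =102133 / 3686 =27.71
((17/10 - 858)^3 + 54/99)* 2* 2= -6906698799017/2750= -2511526836.01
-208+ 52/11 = -2236/11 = -203.27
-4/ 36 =-1/ 9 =-0.11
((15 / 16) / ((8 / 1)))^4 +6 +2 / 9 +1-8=-1878592567 / 2415919104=-0.78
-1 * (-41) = 41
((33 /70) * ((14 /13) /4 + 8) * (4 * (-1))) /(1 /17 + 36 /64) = -385968 /15379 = -25.10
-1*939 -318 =-1257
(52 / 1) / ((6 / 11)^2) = 174.78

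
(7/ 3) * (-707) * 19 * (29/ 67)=-2726899/ 201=-13566.66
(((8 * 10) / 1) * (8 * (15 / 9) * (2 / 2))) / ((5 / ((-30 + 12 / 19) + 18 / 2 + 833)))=9881600 / 57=173361.40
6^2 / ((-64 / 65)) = -585 / 16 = -36.56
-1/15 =-0.07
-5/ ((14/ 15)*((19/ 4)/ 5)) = -750/ 133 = -5.64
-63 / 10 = -6.30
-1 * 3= -3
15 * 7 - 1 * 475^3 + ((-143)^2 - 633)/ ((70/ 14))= -535839034/ 5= -107167806.80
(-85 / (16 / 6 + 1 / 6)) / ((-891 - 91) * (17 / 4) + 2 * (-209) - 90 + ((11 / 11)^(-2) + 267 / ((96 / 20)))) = 80 / 12333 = 0.01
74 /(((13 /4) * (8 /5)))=185 /13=14.23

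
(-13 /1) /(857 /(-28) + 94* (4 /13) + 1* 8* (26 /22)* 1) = -52052 /31113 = -1.67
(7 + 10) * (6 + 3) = 153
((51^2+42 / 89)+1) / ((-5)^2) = 46324 / 445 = 104.10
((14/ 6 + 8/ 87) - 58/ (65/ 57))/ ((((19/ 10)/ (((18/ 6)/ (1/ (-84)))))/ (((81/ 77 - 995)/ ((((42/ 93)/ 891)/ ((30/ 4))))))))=-4737473192404620/ 50141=-94483021726.82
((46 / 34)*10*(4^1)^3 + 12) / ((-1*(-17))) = 14924 / 289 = 51.64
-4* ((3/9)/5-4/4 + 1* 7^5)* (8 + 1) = -605018.40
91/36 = 2.53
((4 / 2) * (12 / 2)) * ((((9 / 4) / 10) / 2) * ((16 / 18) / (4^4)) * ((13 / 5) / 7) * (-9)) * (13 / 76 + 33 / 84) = -1053 / 119168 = -0.01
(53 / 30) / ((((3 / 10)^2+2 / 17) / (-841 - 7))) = -7640480 / 1059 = -7214.81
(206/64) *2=103/16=6.44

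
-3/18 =-1/6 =-0.17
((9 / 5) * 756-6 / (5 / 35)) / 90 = 1099 / 75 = 14.65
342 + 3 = 345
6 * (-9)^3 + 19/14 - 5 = -61287/14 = -4377.64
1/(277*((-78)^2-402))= 1/1573914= 0.00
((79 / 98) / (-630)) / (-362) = 79 / 22349880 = 0.00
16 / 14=8 / 7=1.14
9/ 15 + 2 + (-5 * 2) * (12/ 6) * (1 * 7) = -687/ 5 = -137.40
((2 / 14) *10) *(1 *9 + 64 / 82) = 13.97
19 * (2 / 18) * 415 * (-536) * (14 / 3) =-59169040 / 27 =-2191445.93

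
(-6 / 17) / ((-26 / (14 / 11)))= 42 / 2431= 0.02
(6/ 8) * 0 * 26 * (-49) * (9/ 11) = 0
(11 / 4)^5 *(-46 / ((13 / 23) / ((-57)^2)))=-276801735771 / 6656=-41586799.24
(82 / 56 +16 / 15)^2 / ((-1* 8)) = -1129969 / 1411200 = -0.80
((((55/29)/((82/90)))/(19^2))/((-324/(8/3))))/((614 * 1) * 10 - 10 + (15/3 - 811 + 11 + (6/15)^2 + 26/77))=-1058750/119030563199439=-0.00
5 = 5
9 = 9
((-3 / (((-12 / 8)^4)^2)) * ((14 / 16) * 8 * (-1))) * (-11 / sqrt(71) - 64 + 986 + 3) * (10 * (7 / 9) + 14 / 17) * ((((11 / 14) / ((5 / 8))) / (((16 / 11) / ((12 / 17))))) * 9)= 7541416960 / 210681 - 448408576 * sqrt(71) / 74791755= 35744.91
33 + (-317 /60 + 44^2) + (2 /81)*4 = 3181381 /1620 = 1963.82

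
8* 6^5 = 62208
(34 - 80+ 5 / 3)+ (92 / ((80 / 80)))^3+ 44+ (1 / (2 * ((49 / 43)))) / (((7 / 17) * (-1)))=1602537025 / 2058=778686.60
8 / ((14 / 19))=76 / 7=10.86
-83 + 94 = 11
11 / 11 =1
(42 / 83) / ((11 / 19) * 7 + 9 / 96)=25536 / 209243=0.12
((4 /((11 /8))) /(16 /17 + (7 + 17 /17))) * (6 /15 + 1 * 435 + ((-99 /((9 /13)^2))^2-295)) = 1178866156 /84645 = 13927.18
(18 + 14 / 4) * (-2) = -43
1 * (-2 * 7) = -14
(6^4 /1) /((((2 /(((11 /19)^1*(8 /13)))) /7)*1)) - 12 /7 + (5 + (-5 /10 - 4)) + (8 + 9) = 5642939 /3458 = 1631.85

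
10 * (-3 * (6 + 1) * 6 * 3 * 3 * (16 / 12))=-15120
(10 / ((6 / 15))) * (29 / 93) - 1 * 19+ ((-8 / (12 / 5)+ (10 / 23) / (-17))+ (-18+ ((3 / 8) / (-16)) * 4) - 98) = -152034529 / 1163616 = -130.66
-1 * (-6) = 6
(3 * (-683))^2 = 4198401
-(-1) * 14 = 14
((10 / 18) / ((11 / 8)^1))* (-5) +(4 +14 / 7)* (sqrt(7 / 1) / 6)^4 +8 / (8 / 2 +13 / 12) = -0.22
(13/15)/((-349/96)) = -416/1745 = -0.24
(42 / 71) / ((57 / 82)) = 1148 / 1349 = 0.85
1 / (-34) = -1 / 34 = -0.03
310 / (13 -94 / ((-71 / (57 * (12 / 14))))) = 154070 / 38609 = 3.99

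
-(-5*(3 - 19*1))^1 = -80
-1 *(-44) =44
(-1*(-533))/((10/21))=1119.30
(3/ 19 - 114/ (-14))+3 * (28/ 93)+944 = 3930060/ 4123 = 953.20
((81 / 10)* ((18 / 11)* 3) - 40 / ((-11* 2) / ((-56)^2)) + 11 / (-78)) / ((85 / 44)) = 49261562 / 16575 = 2972.04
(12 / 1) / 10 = 6 / 5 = 1.20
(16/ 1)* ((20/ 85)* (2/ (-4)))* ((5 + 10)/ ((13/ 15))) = -7200/ 221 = -32.58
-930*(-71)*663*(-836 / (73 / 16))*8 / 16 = -292786528320 / 73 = -4010774360.55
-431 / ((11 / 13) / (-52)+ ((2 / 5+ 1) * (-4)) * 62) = 1456780 / 1173591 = 1.24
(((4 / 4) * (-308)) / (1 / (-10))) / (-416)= -385 / 52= -7.40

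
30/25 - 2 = -4/5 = -0.80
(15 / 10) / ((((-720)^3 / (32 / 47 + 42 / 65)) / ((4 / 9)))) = -2027 / 855204480000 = -0.00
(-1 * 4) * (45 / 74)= -90 / 37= -2.43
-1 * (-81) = 81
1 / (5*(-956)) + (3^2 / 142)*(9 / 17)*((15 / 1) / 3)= 966743 / 5769460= 0.17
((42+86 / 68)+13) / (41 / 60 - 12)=-57390 / 11543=-4.97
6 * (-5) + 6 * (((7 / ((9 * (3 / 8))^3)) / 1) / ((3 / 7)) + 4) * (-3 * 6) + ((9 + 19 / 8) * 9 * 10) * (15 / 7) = 1685.86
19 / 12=1.58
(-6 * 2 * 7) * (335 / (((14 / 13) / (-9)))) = 235170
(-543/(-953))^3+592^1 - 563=25260275140/865523177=29.18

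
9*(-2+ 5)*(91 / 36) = 273 / 4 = 68.25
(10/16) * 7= 35/8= 4.38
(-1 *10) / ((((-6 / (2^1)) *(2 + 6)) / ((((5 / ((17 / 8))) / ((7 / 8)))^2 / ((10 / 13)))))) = 166400 / 42483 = 3.92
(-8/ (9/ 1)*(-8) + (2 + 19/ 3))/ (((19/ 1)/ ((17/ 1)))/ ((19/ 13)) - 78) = -2363/ 11817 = -0.20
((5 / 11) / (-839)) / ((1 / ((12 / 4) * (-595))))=8925 / 9229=0.97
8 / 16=1 / 2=0.50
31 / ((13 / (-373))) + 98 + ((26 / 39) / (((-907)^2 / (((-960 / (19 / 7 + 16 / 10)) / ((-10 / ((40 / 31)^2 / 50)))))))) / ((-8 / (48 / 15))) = -1228253686865007 / 1551880447507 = -791.46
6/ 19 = 0.32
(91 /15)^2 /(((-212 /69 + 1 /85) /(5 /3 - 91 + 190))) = -977837042 /807795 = -1210.50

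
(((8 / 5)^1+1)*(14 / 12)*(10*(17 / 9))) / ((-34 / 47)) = -4277 / 54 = -79.20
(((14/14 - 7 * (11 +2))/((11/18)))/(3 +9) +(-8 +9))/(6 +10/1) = -31/44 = -0.70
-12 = -12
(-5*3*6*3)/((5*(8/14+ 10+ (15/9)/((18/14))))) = -10206/2243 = -4.55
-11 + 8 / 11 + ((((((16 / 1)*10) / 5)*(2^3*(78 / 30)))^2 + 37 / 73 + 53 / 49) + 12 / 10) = 435783641583 / 983675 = 443015.88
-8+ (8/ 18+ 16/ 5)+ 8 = 164/ 45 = 3.64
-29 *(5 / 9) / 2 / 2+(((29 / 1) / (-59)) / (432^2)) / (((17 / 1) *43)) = -32419206749 / 8048906496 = -4.03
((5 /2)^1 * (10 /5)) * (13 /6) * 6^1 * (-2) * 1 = -130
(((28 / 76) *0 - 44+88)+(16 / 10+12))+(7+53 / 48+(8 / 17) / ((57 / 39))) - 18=3722987 / 77520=48.03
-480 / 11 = -43.64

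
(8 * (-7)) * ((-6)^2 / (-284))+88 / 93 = 53120 / 6603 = 8.04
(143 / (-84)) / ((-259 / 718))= 51337 / 10878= 4.72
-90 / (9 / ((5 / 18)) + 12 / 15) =-225 / 83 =-2.71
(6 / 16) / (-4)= -0.09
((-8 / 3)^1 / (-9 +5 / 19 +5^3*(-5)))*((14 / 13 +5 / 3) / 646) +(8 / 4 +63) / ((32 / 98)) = 76279320413 / 383192784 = 199.06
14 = 14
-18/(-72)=1/4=0.25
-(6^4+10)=-1306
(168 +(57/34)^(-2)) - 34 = 134.36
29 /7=4.14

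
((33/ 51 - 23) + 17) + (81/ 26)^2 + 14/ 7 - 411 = -4650207/ 11492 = -404.65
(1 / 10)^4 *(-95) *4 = -19 / 500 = -0.04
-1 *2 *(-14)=28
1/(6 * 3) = 0.06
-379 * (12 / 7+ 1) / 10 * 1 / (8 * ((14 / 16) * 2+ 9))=-7201 / 6020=-1.20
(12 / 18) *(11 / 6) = 11 / 9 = 1.22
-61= -61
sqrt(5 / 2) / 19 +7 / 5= sqrt(10) / 38 +7 / 5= 1.48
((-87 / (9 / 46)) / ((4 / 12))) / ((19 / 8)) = -10672 / 19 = -561.68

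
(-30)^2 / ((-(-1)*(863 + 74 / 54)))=12150 / 11669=1.04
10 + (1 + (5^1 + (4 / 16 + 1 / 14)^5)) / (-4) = 585093463 / 68841472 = 8.50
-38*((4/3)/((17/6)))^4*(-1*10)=1556480/83521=18.64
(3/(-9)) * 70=-70/3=-23.33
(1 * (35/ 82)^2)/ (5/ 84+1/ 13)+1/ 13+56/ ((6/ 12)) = 369280858/ 3256097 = 113.41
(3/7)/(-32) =-3/224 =-0.01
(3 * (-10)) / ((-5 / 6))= 36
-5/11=-0.45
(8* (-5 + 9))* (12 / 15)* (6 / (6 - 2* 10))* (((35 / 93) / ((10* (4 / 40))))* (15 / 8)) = -240 / 31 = -7.74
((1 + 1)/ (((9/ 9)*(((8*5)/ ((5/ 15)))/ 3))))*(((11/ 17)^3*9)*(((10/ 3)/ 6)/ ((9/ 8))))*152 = 404624/ 44217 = 9.15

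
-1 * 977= -977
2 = 2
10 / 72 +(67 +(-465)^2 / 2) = 3894467 / 36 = 108179.64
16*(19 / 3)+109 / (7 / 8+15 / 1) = 41224 / 381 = 108.20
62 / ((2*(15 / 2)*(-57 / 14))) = -868 / 855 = -1.02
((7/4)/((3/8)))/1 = 14/3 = 4.67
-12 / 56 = -3 / 14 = -0.21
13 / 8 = 1.62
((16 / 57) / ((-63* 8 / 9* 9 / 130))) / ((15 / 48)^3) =-212992 / 89775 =-2.37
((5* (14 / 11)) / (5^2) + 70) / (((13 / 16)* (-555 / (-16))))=329728 / 132275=2.49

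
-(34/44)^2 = -289/484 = -0.60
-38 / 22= -19 / 11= -1.73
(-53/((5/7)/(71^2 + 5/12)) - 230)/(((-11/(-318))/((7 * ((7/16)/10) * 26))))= -758210851307/8800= -86160324.01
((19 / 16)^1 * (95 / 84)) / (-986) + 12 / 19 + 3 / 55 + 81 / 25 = 27175393451 / 6924086400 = 3.92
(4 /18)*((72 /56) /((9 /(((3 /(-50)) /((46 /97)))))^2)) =9409 /166635000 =0.00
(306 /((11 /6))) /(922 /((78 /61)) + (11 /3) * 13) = 17901 /82445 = 0.22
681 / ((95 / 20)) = 2724 / 19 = 143.37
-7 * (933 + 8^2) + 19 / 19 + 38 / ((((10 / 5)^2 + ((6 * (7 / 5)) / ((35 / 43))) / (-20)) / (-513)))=-10951338 / 871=-12573.29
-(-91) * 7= 637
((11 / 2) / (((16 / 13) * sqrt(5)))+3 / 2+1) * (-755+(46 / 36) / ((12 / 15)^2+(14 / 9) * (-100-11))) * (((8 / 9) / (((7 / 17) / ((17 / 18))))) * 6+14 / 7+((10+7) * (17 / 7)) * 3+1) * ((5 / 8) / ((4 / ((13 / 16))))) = -31209041924125 / 936375552-178515719805995 * sqrt(5) / 14982008832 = -59973.13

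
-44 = -44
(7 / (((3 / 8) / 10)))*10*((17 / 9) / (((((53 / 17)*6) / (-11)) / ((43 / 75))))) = -15310064 / 12879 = -1188.76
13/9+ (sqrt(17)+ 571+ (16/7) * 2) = sqrt(17)+ 36352/63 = 581.14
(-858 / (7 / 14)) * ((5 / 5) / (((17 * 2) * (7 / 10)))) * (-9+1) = 68640 / 119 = 576.81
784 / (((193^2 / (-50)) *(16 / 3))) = -7350 / 37249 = -0.20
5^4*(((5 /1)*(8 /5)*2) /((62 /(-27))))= -135000 /31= -4354.84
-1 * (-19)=19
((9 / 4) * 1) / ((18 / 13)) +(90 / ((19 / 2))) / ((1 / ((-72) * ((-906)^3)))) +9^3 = 77104474601935 / 152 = 507266280275.89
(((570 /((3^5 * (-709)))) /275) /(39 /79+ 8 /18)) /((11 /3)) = -3002 /858318945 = -0.00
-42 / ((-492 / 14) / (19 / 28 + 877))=172025 / 164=1048.93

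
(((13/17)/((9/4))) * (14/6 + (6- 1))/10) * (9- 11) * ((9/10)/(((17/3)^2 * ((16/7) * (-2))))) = 3003/982600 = 0.00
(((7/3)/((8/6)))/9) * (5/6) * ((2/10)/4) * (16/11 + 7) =217/3168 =0.07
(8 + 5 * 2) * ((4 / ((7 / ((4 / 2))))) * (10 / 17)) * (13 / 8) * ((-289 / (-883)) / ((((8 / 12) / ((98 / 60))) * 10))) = 13923 / 8830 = 1.58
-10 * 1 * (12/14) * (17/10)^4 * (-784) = 7015764/125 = 56126.11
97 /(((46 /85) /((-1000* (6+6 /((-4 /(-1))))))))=-30918750 /23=-1344293.48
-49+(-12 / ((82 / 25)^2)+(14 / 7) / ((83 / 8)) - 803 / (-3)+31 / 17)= 1562370956 / 7115673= 219.57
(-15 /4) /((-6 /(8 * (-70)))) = -350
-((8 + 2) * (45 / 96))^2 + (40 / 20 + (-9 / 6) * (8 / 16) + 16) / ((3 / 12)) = 12039 / 256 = 47.03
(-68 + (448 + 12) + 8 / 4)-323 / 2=465 / 2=232.50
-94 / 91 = -1.03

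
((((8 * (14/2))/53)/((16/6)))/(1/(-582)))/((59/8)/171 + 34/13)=-217356048/2505787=-86.74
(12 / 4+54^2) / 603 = 973 / 201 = 4.84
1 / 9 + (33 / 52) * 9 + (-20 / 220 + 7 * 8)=317795 / 5148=61.73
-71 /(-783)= 71 /783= 0.09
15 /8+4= 47 /8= 5.88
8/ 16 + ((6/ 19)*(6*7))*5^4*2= 630019/ 38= 16579.45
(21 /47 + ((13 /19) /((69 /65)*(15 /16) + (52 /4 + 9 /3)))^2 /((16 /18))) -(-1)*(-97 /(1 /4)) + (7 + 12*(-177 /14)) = -112852800011604 /212023449575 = -532.27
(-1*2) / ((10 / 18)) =-18 / 5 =-3.60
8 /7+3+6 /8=137 /28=4.89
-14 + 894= 880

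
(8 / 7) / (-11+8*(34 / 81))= -648 / 4333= -0.15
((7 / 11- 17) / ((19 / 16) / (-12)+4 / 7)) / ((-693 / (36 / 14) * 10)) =6912 / 537845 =0.01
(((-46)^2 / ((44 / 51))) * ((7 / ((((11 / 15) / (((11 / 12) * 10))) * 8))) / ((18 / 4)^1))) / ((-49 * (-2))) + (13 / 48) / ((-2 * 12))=5394799 / 88704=60.82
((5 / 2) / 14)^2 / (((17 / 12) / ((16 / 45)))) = 0.01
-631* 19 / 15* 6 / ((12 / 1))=-11989 / 30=-399.63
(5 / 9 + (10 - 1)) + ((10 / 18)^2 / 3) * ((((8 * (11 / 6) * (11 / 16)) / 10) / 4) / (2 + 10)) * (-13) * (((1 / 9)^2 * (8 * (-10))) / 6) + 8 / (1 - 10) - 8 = 5708029 / 8503056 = 0.67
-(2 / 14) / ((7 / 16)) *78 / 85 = -0.30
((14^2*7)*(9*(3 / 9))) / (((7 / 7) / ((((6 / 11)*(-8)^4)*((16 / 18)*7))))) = 629407744 / 11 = 57218885.82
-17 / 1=-17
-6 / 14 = -3 / 7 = -0.43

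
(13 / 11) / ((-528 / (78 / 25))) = -169 / 24200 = -0.01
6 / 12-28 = -55 / 2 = -27.50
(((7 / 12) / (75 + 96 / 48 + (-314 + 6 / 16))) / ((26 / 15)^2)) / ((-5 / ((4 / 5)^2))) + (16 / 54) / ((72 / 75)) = 13334411 / 43188795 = 0.31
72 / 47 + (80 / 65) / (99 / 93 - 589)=8518112 / 5568043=1.53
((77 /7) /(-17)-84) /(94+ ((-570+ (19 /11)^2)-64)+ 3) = 174119 /1098472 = 0.16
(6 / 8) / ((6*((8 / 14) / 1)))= 0.22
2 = 2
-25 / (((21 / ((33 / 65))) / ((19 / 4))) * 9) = -1045 / 3276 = -0.32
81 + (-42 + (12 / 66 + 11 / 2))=983 / 22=44.68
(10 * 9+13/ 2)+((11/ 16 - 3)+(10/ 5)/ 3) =4553/ 48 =94.85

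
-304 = -304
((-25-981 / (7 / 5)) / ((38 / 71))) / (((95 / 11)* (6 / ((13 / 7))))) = -2578862 / 53067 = -48.60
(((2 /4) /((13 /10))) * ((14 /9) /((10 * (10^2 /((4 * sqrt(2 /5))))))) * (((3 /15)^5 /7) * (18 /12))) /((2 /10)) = sqrt(10) /6093750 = 0.00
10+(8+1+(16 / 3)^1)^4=3419611 / 81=42217.42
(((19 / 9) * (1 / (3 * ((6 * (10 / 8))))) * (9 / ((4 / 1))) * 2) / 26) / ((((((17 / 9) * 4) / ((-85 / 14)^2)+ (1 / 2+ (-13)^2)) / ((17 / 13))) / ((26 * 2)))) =109820 / 16877159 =0.01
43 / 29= 1.48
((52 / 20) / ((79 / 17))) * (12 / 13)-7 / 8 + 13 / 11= 28617 / 34760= 0.82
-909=-909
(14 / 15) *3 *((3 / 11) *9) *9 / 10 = 1701 / 275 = 6.19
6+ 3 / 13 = 6.23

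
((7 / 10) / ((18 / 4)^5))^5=17623416832 / 2243431211537039339907028125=0.00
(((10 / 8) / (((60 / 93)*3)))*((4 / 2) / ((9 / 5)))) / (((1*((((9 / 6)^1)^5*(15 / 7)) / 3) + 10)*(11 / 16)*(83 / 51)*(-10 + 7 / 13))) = -3069248 / 698387481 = -0.00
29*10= 290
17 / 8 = 2.12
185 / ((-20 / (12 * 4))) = -444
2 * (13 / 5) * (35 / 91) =2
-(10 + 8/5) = -58/5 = -11.60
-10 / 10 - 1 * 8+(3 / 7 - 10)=-130 / 7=-18.57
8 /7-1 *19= -125 /7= -17.86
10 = 10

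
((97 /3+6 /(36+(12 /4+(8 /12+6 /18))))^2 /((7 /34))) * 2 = 64576217 /6300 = 10250.19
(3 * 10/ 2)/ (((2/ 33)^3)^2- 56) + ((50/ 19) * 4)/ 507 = -34429244588131/ 139335962464920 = -0.25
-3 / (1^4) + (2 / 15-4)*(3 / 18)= -164 / 45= -3.64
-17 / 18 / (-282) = 17 / 5076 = 0.00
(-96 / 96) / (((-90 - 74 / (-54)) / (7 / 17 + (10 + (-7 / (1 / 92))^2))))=190368603 / 40681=4679.55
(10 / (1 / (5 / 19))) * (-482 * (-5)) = 120500 / 19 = 6342.11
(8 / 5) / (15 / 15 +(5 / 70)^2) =1568 / 985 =1.59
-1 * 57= -57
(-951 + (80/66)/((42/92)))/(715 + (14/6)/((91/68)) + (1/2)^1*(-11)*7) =-17087278/12220593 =-1.40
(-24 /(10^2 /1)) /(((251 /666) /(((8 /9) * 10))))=-7104 /1255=-5.66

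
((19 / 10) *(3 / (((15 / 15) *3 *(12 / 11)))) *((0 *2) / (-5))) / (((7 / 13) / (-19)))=0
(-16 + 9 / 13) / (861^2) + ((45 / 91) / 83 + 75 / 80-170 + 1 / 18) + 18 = -1932535917607 / 12798165744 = -151.00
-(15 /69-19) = 432 /23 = 18.78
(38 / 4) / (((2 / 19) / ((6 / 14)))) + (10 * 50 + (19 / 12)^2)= 545515 / 1008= 541.19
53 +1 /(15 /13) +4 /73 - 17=40429 /1095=36.92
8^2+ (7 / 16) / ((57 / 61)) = 58795 / 912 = 64.47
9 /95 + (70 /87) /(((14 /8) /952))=3618383 /8265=437.80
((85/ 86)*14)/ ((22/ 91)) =54145/ 946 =57.24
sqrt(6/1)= sqrt(6)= 2.45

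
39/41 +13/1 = 572/41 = 13.95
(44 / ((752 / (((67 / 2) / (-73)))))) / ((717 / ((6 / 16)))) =-737 / 52480576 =-0.00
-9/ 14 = -0.64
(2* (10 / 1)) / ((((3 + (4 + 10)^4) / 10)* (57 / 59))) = 11800 / 2189883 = 0.01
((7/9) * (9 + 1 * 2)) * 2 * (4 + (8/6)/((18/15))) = 7084/81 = 87.46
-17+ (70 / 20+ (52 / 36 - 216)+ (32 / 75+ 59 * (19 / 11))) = -622313 / 4950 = -125.72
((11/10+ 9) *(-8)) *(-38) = 15352/5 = 3070.40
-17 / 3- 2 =-23 / 3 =-7.67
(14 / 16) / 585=7 / 4680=0.00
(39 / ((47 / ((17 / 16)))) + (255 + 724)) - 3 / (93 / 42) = 22811417 / 23312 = 978.53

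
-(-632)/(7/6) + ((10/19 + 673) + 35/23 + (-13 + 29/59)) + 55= 227271397/180481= 1259.25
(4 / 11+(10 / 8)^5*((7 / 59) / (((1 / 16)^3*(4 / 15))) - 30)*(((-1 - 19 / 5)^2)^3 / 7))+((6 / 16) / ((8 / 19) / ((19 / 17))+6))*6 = 399793651680623 / 41831944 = 9557137.76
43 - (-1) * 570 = 613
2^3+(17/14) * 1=129/14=9.21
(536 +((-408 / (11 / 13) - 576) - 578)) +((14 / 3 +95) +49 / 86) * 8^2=7541914 / 1419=5314.95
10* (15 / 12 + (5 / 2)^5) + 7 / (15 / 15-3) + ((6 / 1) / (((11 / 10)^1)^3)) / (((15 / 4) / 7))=21167739 / 21296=993.98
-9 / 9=-1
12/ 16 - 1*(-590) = 2363/ 4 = 590.75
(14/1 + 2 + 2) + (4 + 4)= 26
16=16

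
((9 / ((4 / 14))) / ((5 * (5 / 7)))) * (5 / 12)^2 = 49 / 32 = 1.53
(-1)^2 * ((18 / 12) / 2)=3 / 4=0.75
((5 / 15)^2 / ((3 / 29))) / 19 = 29 / 513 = 0.06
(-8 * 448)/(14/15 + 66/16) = -430080/607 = -708.53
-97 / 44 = -2.20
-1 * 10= -10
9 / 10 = 0.90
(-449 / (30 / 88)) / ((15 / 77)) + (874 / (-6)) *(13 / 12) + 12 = -6216073 / 900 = -6906.75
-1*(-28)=28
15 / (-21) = -5 / 7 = -0.71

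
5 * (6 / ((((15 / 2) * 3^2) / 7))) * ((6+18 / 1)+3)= 84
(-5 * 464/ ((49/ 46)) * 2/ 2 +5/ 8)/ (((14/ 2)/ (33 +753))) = -335431395/ 1372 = -244483.52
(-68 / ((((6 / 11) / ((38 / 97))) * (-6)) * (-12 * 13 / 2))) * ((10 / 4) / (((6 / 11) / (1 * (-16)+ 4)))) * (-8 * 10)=-459.17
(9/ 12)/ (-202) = -3/ 808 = -0.00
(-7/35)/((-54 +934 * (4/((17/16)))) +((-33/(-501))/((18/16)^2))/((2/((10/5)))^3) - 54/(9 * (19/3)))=-4369221/75616796420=-0.00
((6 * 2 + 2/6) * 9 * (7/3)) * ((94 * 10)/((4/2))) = 121730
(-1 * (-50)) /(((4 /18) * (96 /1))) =75 /32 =2.34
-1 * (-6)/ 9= 2/ 3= 0.67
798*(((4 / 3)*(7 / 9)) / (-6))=-3724 / 27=-137.93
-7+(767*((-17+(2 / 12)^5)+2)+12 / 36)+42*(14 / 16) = -11474.82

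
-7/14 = -1/2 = -0.50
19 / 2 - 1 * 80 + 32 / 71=-9947 / 142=-70.05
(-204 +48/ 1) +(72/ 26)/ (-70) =-70998/ 455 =-156.04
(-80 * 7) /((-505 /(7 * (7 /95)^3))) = 268912 /86594875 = 0.00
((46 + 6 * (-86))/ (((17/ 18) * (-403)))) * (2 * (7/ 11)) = 118440/ 75361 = 1.57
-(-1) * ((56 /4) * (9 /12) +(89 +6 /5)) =1007 /10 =100.70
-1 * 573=-573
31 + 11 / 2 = 73 / 2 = 36.50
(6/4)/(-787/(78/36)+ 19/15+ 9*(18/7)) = -4095/924982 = -0.00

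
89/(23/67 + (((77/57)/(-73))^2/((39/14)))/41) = 165085414565877/636759634019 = 259.26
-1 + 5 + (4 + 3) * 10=74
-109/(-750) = 109/750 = 0.15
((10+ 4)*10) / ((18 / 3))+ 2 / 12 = 47 / 2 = 23.50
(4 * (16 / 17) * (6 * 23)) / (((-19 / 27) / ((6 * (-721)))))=1031595264 / 323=3193793.39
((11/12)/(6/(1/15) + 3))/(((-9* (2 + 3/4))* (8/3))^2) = 1/441936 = 0.00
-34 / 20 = -17 / 10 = -1.70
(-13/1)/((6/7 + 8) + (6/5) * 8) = -455/646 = -0.70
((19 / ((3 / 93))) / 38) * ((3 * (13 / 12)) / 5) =403 / 40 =10.08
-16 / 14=-8 / 7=-1.14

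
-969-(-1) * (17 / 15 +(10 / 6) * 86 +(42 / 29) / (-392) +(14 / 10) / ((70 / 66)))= -50133917 / 60900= -823.22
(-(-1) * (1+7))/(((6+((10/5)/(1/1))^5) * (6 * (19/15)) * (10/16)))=16/361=0.04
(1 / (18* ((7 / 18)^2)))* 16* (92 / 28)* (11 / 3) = 70.81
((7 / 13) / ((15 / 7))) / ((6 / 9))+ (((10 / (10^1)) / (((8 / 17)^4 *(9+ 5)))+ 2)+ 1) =18015873 / 3727360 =4.83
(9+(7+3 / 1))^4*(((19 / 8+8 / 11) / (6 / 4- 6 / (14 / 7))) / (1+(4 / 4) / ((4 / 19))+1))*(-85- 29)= 450650018 / 99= 4552020.38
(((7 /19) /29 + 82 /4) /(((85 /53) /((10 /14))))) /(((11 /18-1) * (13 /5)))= -53912925 /5966779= -9.04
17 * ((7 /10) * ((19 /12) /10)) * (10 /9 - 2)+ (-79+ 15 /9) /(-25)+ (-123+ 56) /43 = -0.14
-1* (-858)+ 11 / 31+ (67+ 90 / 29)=834684 / 899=928.46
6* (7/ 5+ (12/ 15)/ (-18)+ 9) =932/ 15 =62.13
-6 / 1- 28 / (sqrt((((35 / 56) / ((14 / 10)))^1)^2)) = -1718 / 25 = -68.72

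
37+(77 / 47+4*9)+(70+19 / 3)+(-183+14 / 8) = -17077 / 564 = -30.28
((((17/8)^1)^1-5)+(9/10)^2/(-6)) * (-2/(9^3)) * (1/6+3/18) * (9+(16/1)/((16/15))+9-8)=301/4374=0.07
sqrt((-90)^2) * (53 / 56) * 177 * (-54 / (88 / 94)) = -535702005 / 616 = -869646.11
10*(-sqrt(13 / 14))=-5*sqrt(182) / 7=-9.64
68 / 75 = 0.91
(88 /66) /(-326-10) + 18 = 4535 /252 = 18.00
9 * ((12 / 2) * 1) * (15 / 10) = 81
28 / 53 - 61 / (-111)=6341 / 5883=1.08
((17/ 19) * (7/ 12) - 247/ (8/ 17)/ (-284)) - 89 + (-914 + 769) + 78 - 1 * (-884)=730.37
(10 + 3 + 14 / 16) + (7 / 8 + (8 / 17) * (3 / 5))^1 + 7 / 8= 10817 / 680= 15.91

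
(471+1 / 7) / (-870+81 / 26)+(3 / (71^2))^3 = -10984343141398037 / 20210766095067933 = -0.54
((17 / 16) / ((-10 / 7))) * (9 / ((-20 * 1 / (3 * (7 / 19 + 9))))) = 9.41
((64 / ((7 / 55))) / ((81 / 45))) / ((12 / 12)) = 17600 / 63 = 279.37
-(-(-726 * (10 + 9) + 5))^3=-2621792488069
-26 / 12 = -13 / 6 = -2.17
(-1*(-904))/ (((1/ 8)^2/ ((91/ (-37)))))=-5264896/ 37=-142294.49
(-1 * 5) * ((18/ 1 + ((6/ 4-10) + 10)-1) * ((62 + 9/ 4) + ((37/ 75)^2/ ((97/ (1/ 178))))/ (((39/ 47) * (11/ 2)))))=-198096329283389/ 33332013000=-5943.13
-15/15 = -1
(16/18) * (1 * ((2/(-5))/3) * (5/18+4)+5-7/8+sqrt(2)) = 8 * sqrt(2)/9+3839/1215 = 4.42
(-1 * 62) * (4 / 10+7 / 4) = -1333 / 10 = -133.30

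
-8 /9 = -0.89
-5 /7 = -0.71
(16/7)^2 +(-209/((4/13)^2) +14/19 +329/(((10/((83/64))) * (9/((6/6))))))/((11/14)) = -82507593761/29494080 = -2797.43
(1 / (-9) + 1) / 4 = 0.22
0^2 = 0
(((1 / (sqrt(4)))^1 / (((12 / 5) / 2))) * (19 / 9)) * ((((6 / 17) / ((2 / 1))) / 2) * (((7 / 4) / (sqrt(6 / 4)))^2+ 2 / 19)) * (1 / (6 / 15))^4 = 3059375 / 470016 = 6.51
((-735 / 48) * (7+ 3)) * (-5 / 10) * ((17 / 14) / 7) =425 / 32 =13.28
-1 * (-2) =2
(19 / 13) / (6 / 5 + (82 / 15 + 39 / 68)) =3876 / 19201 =0.20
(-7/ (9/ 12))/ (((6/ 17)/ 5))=-1190/ 9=-132.22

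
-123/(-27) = 41/9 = 4.56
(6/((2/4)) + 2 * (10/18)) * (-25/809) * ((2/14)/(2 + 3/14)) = -5900/225711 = -0.03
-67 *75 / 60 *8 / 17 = -670 / 17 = -39.41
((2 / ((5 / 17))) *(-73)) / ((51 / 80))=-2336 / 3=-778.67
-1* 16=-16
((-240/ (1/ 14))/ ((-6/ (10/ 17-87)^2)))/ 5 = 241691632/ 289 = 836303.22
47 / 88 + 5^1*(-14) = -6113 / 88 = -69.47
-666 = -666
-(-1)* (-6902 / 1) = -6902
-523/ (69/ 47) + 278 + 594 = 35587/ 69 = 515.75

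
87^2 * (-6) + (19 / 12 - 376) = -549461 / 12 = -45788.42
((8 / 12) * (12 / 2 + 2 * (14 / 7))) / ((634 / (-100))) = -1000 / 951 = -1.05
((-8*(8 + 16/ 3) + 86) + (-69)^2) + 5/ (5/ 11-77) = 11973917/ 2526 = 4740.27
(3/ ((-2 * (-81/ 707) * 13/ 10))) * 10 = 35350/ 351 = 100.71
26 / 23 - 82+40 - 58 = -2274 / 23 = -98.87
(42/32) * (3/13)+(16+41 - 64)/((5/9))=-12789/1040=-12.30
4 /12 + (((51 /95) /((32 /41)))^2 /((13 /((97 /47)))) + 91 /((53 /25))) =38904869542663 /897812198400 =43.33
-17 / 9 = -1.89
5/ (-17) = -5/ 17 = -0.29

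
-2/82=-1/41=-0.02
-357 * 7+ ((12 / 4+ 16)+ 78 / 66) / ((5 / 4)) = -136557 / 55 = -2482.85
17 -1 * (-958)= 975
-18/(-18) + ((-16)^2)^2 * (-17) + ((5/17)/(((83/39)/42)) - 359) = -1572508980/1411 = -1114464.20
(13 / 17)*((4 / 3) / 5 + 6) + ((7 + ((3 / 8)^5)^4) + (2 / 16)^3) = 3467409174194408617327 / 293994983674745978880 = 11.79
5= 5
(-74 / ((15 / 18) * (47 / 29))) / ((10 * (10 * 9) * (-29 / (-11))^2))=-4477 / 511125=-0.01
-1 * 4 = -4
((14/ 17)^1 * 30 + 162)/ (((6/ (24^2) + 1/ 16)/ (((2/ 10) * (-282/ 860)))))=-21481632/ 127925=-167.92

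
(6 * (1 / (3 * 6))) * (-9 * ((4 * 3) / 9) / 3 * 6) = -8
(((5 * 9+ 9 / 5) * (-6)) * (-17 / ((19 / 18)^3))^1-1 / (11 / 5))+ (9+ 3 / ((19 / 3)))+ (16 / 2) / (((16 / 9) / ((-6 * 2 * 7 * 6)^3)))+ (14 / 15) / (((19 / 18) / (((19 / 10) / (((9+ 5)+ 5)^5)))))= -392285047926178733 / 680927225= -576104220.13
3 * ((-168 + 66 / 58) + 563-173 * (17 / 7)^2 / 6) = 1927559 / 2842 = 678.24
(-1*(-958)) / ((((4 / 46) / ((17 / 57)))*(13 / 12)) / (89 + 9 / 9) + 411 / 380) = 640528380 / 725501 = 882.88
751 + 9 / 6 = 1505 / 2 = 752.50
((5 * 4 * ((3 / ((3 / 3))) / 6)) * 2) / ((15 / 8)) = 32 / 3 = 10.67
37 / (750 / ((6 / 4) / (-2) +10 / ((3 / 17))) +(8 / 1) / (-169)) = 4195763 / 1515632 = 2.77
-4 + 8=4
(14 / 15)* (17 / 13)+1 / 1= 433 / 195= 2.22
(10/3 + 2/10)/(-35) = -53/525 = -0.10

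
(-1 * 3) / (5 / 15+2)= -9 / 7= -1.29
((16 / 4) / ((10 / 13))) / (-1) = -26 / 5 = -5.20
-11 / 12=-0.92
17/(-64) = -17/64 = -0.27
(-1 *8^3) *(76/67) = -38912/67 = -580.78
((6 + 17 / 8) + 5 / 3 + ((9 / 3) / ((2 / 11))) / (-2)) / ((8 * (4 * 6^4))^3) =37 / 1711891286065152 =0.00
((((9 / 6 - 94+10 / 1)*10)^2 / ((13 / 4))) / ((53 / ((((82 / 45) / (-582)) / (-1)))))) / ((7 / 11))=27285500 / 1403493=19.44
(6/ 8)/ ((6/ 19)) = 19/ 8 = 2.38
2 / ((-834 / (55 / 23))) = -55 / 9591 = -0.01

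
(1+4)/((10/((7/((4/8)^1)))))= 7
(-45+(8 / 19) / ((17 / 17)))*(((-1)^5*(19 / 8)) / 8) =847 / 64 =13.23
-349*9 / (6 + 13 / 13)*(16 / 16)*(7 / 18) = -349 / 2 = -174.50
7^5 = 16807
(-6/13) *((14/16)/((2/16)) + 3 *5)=-132/13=-10.15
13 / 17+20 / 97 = 1601 / 1649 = 0.97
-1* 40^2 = -1600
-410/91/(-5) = 82/91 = 0.90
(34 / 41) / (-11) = -34 / 451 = -0.08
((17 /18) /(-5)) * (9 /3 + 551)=-104.64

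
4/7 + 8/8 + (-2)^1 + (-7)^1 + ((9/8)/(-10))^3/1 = -26629103/3584000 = -7.43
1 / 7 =0.14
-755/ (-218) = 755/ 218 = 3.46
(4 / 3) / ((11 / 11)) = 4 / 3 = 1.33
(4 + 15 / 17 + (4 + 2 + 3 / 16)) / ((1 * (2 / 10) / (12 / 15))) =3011 / 68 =44.28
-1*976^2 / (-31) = 952576 / 31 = 30728.26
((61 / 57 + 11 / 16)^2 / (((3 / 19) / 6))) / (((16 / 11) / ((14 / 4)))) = 197859893 / 700416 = 282.49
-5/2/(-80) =1/32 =0.03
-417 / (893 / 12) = -5004 / 893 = -5.60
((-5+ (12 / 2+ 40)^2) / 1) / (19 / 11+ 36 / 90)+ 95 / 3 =119810 / 117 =1024.02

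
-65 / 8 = -8.12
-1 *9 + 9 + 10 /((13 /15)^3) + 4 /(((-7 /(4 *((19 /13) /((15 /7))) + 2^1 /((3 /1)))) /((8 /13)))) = 3268358 /230685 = 14.17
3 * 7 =21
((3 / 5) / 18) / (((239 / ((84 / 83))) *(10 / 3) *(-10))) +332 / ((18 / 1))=823235311 / 44633250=18.44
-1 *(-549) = 549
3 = 3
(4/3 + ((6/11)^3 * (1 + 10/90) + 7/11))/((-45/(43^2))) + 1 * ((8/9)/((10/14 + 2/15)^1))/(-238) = -4803610609/54372681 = -88.35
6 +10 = 16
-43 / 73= -0.59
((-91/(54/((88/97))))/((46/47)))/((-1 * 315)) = 13442/2710665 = 0.00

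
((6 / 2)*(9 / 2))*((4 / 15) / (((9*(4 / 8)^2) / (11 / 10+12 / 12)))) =84 / 25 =3.36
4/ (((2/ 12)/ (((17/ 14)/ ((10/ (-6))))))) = -17.49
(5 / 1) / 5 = 1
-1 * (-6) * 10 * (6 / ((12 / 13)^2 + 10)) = 30420 / 917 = 33.17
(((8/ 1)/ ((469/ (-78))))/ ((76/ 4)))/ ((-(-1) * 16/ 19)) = -39/ 469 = -0.08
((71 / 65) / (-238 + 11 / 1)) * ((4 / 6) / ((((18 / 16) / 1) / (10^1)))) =-2272 / 79677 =-0.03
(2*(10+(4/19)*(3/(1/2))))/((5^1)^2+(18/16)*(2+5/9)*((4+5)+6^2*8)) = 3424/133589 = 0.03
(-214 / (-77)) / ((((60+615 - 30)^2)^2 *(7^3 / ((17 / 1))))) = 3638 / 4571131381306875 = 0.00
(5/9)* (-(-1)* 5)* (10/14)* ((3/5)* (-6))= -50/7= -7.14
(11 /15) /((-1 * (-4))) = 11 /60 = 0.18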